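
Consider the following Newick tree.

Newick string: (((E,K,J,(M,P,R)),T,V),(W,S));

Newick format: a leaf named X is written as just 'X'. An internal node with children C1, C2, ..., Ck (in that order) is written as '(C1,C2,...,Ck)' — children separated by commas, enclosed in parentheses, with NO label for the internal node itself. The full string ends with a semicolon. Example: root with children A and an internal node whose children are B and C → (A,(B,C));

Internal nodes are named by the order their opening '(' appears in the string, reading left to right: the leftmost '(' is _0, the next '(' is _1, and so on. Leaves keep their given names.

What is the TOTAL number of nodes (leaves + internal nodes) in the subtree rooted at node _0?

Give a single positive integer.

Answer: 15

Derivation:
Newick: (((E,K,J,(M,P,R)),T,V),(W,S));
Locate _0: it is the '(' at position 0 (the 1st '(' reading left to right).
Query: subtree rooted at _0
_0: subtree_size = 1 + 14
  _1: subtree_size = 1 + 10
    _2: subtree_size = 1 + 7
      E: subtree_size = 1 + 0
      K: subtree_size = 1 + 0
      J: subtree_size = 1 + 0
      _3: subtree_size = 1 + 3
        M: subtree_size = 1 + 0
        P: subtree_size = 1 + 0
        R: subtree_size = 1 + 0
    T: subtree_size = 1 + 0
    V: subtree_size = 1 + 0
  _4: subtree_size = 1 + 2
    W: subtree_size = 1 + 0
    S: subtree_size = 1 + 0
Total subtree size of _0: 15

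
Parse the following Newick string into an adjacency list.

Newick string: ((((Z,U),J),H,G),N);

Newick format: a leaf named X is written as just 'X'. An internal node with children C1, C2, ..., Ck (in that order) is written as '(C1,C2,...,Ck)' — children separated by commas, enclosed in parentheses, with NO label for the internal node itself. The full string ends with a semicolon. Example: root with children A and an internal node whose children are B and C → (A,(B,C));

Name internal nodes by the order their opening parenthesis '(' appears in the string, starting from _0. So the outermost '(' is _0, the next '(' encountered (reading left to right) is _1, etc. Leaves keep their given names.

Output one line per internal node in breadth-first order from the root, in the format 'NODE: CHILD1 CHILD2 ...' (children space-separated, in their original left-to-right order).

Answer: _0: _1 N
_1: _2 H G
_2: _3 J
_3: Z U

Derivation:
Input: ((((Z,U),J),H,G),N);
Scanning left-to-right, naming '(' by encounter order:
  pos 0: '(' -> open internal node _0 (depth 1)
  pos 1: '(' -> open internal node _1 (depth 2)
  pos 2: '(' -> open internal node _2 (depth 3)
  pos 3: '(' -> open internal node _3 (depth 4)
  pos 7: ')' -> close internal node _3 (now at depth 3)
  pos 10: ')' -> close internal node _2 (now at depth 2)
  pos 15: ')' -> close internal node _1 (now at depth 1)
  pos 18: ')' -> close internal node _0 (now at depth 0)
Total internal nodes: 4
BFS adjacency from root:
  _0: _1 N
  _1: _2 H G
  _2: _3 J
  _3: Z U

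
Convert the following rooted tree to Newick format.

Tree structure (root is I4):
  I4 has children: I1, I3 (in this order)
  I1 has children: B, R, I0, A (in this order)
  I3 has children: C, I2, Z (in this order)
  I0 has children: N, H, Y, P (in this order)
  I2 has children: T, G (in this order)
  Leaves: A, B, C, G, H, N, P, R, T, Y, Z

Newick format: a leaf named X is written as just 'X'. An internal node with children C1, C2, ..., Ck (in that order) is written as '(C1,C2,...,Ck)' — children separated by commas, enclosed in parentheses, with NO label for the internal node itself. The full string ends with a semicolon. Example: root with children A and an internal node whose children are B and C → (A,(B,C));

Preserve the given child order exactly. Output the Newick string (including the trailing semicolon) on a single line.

internal I4 with children ['I1', 'I3']
  internal I1 with children ['B', 'R', 'I0', 'A']
    leaf 'B' → 'B'
    leaf 'R' → 'R'
    internal I0 with children ['N', 'H', 'Y', 'P']
      leaf 'N' → 'N'
      leaf 'H' → 'H'
      leaf 'Y' → 'Y'
      leaf 'P' → 'P'
    → '(N,H,Y,P)'
    leaf 'A' → 'A'
  → '(B,R,(N,H,Y,P),A)'
  internal I3 with children ['C', 'I2', 'Z']
    leaf 'C' → 'C'
    internal I2 with children ['T', 'G']
      leaf 'T' → 'T'
      leaf 'G' → 'G'
    → '(T,G)'
    leaf 'Z' → 'Z'
  → '(C,(T,G),Z)'
→ '((B,R,(N,H,Y,P),A),(C,(T,G),Z))'
Final: ((B,R,(N,H,Y,P),A),(C,(T,G),Z));

Answer: ((B,R,(N,H,Y,P),A),(C,(T,G),Z));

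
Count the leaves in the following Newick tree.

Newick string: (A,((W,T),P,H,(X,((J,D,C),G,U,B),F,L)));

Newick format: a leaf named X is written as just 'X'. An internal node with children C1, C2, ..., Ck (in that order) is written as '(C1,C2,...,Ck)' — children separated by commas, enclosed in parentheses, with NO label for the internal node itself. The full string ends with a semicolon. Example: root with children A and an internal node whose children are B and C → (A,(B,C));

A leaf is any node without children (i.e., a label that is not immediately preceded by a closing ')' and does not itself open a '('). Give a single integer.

Newick: (A,((W,T),P,H,(X,((J,D,C),G,U,B),F,L)));
Scan left-to-right; a leaf is any maximal label run not followed by '(':
  pos 1: leaf 'A' → count = 1
  pos 5: leaf 'W' → count = 2
  pos 7: leaf 'T' → count = 3
  pos 10: leaf 'P' → count = 4
  pos 12: leaf 'H' → count = 5
  pos 15: leaf 'X' → count = 6
  pos 19: leaf 'J' → count = 7
  pos 21: leaf 'D' → count = 8
  pos 23: leaf 'C' → count = 9
  pos 26: leaf 'G' → count = 10
  pos 28: leaf 'U' → count = 11
  pos 30: leaf 'B' → count = 12
  pos 33: leaf 'F' → count = 13
  pos 35: leaf 'L' → count = 14
Total leaves: 14

Answer: 14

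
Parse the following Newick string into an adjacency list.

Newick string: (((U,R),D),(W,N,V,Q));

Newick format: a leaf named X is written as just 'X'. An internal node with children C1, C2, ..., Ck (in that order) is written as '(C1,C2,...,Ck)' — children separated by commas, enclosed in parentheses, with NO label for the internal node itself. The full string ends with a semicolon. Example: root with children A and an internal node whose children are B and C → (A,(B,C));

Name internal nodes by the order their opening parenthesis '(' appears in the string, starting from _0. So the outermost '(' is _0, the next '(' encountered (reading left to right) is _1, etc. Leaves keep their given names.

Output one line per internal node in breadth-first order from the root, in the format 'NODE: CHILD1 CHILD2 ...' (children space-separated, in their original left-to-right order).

Input: (((U,R),D),(W,N,V,Q));
Scanning left-to-right, naming '(' by encounter order:
  pos 0: '(' -> open internal node _0 (depth 1)
  pos 1: '(' -> open internal node _1 (depth 2)
  pos 2: '(' -> open internal node _2 (depth 3)
  pos 6: ')' -> close internal node _2 (now at depth 2)
  pos 9: ')' -> close internal node _1 (now at depth 1)
  pos 11: '(' -> open internal node _3 (depth 2)
  pos 19: ')' -> close internal node _3 (now at depth 1)
  pos 20: ')' -> close internal node _0 (now at depth 0)
Total internal nodes: 4
BFS adjacency from root:
  _0: _1 _3
  _1: _2 D
  _3: W N V Q
  _2: U R

Answer: _0: _1 _3
_1: _2 D
_3: W N V Q
_2: U R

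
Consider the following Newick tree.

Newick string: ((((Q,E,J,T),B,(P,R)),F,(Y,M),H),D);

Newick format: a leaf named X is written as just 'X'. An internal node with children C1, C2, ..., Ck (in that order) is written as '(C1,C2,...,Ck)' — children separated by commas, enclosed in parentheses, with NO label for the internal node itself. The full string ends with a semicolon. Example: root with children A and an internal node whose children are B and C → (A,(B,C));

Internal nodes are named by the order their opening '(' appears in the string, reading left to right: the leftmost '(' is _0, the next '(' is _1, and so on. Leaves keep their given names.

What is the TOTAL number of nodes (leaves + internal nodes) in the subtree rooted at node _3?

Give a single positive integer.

Newick: ((((Q,E,J,T),B,(P,R)),F,(Y,M),H),D);
Locate _3: it is the '(' at position 3 (the 4th '(' reading left to right).
Query: subtree rooted at _3
_3: subtree_size = 1 + 4
  Q: subtree_size = 1 + 0
  E: subtree_size = 1 + 0
  J: subtree_size = 1 + 0
  T: subtree_size = 1 + 0
Total subtree size of _3: 5

Answer: 5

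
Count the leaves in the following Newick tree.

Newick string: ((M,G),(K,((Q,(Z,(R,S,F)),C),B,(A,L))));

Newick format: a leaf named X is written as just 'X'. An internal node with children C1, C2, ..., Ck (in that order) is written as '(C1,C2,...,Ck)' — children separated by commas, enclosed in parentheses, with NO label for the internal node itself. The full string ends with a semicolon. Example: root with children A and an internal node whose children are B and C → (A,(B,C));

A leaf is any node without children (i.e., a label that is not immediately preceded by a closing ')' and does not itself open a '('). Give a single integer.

Answer: 12

Derivation:
Newick: ((M,G),(K,((Q,(Z,(R,S,F)),C),B,(A,L))));
Scan left-to-right; a leaf is any maximal label run not followed by '(':
  pos 2: leaf 'M' → count = 1
  pos 4: leaf 'G' → count = 2
  pos 8: leaf 'K' → count = 3
  pos 12: leaf 'Q' → count = 4
  pos 15: leaf 'Z' → count = 5
  pos 18: leaf 'R' → count = 6
  pos 20: leaf 'S' → count = 7
  pos 22: leaf 'F' → count = 8
  pos 26: leaf 'C' → count = 9
  pos 29: leaf 'B' → count = 10
  pos 32: leaf 'A' → count = 11
  pos 34: leaf 'L' → count = 12
Total leaves: 12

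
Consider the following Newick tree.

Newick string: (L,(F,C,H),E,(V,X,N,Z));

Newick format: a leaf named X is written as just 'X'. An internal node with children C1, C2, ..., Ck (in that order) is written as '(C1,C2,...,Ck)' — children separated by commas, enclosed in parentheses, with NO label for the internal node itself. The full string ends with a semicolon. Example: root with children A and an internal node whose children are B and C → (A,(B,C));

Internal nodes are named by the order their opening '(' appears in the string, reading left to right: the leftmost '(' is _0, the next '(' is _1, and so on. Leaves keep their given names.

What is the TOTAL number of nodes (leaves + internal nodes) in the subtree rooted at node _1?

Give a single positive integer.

Answer: 4

Derivation:
Newick: (L,(F,C,H),E,(V,X,N,Z));
Locate _1: it is the '(' at position 3 (the 2nd '(' reading left to right).
Query: subtree rooted at _1
_1: subtree_size = 1 + 3
  F: subtree_size = 1 + 0
  C: subtree_size = 1 + 0
  H: subtree_size = 1 + 0
Total subtree size of _1: 4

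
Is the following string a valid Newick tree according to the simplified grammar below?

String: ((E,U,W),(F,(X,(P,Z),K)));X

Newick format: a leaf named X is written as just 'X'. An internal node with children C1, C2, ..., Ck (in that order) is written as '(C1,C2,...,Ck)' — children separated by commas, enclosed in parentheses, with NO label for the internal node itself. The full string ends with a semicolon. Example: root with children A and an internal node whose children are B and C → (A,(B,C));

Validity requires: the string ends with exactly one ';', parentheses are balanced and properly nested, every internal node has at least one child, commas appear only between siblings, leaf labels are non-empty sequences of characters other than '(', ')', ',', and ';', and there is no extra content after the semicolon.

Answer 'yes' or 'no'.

Answer: no

Derivation:
Input: ((E,U,W),(F,(X,(P,Z),K)));X
Paren balance: 5 '(' vs 5 ')' OK
Ends with single ';': False
Full parse: FAILS (must end with ;)
Valid: False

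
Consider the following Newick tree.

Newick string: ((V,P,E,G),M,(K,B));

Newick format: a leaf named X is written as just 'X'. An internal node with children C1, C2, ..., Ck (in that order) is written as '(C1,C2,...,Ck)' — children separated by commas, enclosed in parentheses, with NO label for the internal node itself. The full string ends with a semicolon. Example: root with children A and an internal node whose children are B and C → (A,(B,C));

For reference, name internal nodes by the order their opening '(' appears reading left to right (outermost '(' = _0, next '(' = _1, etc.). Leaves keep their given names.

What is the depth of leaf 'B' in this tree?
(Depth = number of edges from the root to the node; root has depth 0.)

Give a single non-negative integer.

Answer: 2

Derivation:
Newick: ((V,P,E,G),M,(K,B));
Naming internals by '(' encounter order: outermost '(' = _0, next = _1, ...
Query node: B
Path from root: _0 -> _2 -> B
Depth of B: 2 (number of edges from root)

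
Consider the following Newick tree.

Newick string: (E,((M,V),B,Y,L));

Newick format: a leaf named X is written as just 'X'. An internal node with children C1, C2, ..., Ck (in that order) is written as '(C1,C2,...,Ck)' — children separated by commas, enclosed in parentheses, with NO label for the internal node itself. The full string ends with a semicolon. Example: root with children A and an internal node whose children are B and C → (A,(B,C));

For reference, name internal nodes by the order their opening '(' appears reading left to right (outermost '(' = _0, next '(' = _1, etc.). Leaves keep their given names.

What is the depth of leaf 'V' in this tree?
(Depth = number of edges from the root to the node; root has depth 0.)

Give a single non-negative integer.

Answer: 3

Derivation:
Newick: (E,((M,V),B,Y,L));
Naming internals by '(' encounter order: outermost '(' = _0, next = _1, ...
Query node: V
Path from root: _0 -> _1 -> _2 -> V
Depth of V: 3 (number of edges from root)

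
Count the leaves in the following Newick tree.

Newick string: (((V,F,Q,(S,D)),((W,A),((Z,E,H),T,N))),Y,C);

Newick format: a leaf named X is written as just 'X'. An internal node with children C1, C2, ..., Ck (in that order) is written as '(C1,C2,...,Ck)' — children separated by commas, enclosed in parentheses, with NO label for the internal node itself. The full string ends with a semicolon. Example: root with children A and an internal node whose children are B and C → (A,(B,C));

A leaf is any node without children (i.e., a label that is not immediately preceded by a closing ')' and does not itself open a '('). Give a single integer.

Answer: 14

Derivation:
Newick: (((V,F,Q,(S,D)),((W,A),((Z,E,H),T,N))),Y,C);
Scan left-to-right; a leaf is any maximal label run not followed by '(':
  pos 3: leaf 'V' → count = 1
  pos 5: leaf 'F' → count = 2
  pos 7: leaf 'Q' → count = 3
  pos 10: leaf 'S' → count = 4
  pos 12: leaf 'D' → count = 5
  pos 18: leaf 'W' → count = 6
  pos 20: leaf 'A' → count = 7
  pos 25: leaf 'Z' → count = 8
  pos 27: leaf 'E' → count = 9
  pos 29: leaf 'H' → count = 10
  pos 32: leaf 'T' → count = 11
  pos 34: leaf 'N' → count = 12
  pos 39: leaf 'Y' → count = 13
  pos 41: leaf 'C' → count = 14
Total leaves: 14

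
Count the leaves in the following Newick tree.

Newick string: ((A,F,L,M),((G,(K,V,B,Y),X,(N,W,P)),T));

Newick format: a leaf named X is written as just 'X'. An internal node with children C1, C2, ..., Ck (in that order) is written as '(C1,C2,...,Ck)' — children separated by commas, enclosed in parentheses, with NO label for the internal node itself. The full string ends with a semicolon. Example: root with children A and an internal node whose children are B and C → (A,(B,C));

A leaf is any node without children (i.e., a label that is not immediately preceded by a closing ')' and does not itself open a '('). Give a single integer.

Answer: 14

Derivation:
Newick: ((A,F,L,M),((G,(K,V,B,Y),X,(N,W,P)),T));
Scan left-to-right; a leaf is any maximal label run not followed by '(':
  pos 2: leaf 'A' → count = 1
  pos 4: leaf 'F' → count = 2
  pos 6: leaf 'L' → count = 3
  pos 8: leaf 'M' → count = 4
  pos 13: leaf 'G' → count = 5
  pos 16: leaf 'K' → count = 6
  pos 18: leaf 'V' → count = 7
  pos 20: leaf 'B' → count = 8
  pos 22: leaf 'Y' → count = 9
  pos 25: leaf 'X' → count = 10
  pos 28: leaf 'N' → count = 11
  pos 30: leaf 'W' → count = 12
  pos 32: leaf 'P' → count = 13
  pos 36: leaf 'T' → count = 14
Total leaves: 14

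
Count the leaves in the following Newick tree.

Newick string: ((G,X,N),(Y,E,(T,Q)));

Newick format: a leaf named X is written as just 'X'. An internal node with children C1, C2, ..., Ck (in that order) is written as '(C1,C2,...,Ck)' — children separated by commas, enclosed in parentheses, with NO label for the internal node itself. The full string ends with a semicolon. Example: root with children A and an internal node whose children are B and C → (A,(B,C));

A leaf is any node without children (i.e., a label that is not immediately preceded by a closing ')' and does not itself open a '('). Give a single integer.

Newick: ((G,X,N),(Y,E,(T,Q)));
Scan left-to-right; a leaf is any maximal label run not followed by '(':
  pos 2: leaf 'G' → count = 1
  pos 4: leaf 'X' → count = 2
  pos 6: leaf 'N' → count = 3
  pos 10: leaf 'Y' → count = 4
  pos 12: leaf 'E' → count = 5
  pos 15: leaf 'T' → count = 6
  pos 17: leaf 'Q' → count = 7
Total leaves: 7

Answer: 7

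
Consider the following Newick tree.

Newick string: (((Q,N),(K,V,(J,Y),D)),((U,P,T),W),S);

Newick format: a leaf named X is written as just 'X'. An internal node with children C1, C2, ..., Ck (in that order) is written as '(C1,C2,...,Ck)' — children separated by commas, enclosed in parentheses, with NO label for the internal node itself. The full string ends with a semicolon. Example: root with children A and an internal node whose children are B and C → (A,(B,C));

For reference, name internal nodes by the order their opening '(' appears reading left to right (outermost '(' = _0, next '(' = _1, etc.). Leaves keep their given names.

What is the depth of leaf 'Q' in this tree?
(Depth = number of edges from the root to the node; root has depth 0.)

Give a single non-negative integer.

Answer: 3

Derivation:
Newick: (((Q,N),(K,V,(J,Y),D)),((U,P,T),W),S);
Naming internals by '(' encounter order: outermost '(' = _0, next = _1, ...
Query node: Q
Path from root: _0 -> _1 -> _2 -> Q
Depth of Q: 3 (number of edges from root)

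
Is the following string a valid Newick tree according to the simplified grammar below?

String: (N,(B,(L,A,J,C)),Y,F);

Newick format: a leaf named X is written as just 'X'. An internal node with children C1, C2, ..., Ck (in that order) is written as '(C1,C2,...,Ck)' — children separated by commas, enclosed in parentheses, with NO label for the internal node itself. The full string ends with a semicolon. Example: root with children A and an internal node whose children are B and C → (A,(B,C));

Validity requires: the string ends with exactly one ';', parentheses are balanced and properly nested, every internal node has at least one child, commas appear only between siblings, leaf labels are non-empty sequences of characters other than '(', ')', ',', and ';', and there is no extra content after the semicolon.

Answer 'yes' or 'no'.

Answer: yes

Derivation:
Input: (N,(B,(L,A,J,C)),Y,F);
Paren balance: 3 '(' vs 3 ')' OK
Ends with single ';': True
Full parse: OK
Valid: True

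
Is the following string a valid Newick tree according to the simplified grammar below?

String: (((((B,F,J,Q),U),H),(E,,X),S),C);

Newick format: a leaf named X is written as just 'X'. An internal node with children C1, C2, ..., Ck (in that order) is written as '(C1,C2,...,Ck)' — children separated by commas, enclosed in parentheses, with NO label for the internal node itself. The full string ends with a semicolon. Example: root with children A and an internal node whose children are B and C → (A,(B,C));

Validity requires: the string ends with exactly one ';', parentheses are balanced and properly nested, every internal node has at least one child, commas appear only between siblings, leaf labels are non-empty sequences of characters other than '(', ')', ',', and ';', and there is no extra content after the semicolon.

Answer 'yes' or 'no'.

Input: (((((B,F,J,Q),U),H),(E,,X),S),C);
Paren balance: 6 '(' vs 6 ')' OK
Ends with single ';': True
Full parse: FAILS (empty leaf label at pos 23)
Valid: False

Answer: no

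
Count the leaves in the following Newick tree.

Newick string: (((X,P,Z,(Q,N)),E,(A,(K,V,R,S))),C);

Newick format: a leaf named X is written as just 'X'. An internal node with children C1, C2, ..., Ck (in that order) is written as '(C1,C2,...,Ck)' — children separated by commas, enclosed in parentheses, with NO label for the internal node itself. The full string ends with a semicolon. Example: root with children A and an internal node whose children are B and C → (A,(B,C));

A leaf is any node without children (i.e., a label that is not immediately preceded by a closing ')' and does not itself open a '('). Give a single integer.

Answer: 12

Derivation:
Newick: (((X,P,Z,(Q,N)),E,(A,(K,V,R,S))),C);
Scan left-to-right; a leaf is any maximal label run not followed by '(':
  pos 3: leaf 'X' → count = 1
  pos 5: leaf 'P' → count = 2
  pos 7: leaf 'Z' → count = 3
  pos 10: leaf 'Q' → count = 4
  pos 12: leaf 'N' → count = 5
  pos 16: leaf 'E' → count = 6
  pos 19: leaf 'A' → count = 7
  pos 22: leaf 'K' → count = 8
  pos 24: leaf 'V' → count = 9
  pos 26: leaf 'R' → count = 10
  pos 28: leaf 'S' → count = 11
  pos 33: leaf 'C' → count = 12
Total leaves: 12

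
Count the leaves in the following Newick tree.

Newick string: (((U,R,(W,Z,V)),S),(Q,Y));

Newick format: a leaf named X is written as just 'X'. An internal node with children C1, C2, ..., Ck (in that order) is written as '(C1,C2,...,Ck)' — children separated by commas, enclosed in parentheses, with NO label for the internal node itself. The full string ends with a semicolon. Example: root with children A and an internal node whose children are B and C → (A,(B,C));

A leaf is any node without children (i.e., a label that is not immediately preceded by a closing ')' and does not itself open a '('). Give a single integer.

Answer: 8

Derivation:
Newick: (((U,R,(W,Z,V)),S),(Q,Y));
Scan left-to-right; a leaf is any maximal label run not followed by '(':
  pos 3: leaf 'U' → count = 1
  pos 5: leaf 'R' → count = 2
  pos 8: leaf 'W' → count = 3
  pos 10: leaf 'Z' → count = 4
  pos 12: leaf 'V' → count = 5
  pos 16: leaf 'S' → count = 6
  pos 20: leaf 'Q' → count = 7
  pos 22: leaf 'Y' → count = 8
Total leaves: 8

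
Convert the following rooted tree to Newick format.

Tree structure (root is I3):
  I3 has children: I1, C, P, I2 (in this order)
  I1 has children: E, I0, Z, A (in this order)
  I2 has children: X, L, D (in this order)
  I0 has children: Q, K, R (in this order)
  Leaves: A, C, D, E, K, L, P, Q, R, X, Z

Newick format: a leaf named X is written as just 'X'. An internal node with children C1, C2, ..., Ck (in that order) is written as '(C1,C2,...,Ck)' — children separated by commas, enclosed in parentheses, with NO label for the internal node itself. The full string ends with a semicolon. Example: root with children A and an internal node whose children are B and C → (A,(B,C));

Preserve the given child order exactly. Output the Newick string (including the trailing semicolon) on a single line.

Answer: ((E,(Q,K,R),Z,A),C,P,(X,L,D));

Derivation:
internal I3 with children ['I1', 'C', 'P', 'I2']
  internal I1 with children ['E', 'I0', 'Z', 'A']
    leaf 'E' → 'E'
    internal I0 with children ['Q', 'K', 'R']
      leaf 'Q' → 'Q'
      leaf 'K' → 'K'
      leaf 'R' → 'R'
    → '(Q,K,R)'
    leaf 'Z' → 'Z'
    leaf 'A' → 'A'
  → '(E,(Q,K,R),Z,A)'
  leaf 'C' → 'C'
  leaf 'P' → 'P'
  internal I2 with children ['X', 'L', 'D']
    leaf 'X' → 'X'
    leaf 'L' → 'L'
    leaf 'D' → 'D'
  → '(X,L,D)'
→ '((E,(Q,K,R),Z,A),C,P,(X,L,D))'
Final: ((E,(Q,K,R),Z,A),C,P,(X,L,D));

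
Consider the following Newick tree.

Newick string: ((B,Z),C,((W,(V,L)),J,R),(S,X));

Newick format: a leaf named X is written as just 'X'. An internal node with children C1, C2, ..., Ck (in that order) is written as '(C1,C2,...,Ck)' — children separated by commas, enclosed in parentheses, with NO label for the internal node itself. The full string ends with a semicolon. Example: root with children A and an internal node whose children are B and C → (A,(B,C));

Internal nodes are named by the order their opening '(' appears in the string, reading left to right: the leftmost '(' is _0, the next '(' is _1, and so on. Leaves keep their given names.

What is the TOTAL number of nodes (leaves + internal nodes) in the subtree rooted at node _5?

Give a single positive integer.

Newick: ((B,Z),C,((W,(V,L)),J,R),(S,X));
Locate _5: it is the '(' at position 25 (the 6th '(' reading left to right).
Query: subtree rooted at _5
_5: subtree_size = 1 + 2
  S: subtree_size = 1 + 0
  X: subtree_size = 1 + 0
Total subtree size of _5: 3

Answer: 3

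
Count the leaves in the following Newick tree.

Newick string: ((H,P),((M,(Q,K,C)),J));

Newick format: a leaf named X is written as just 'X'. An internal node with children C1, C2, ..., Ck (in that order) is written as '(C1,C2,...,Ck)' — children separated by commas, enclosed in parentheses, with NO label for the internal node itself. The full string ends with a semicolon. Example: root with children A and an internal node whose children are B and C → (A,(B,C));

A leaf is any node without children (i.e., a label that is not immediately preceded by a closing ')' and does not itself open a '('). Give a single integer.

Answer: 7

Derivation:
Newick: ((H,P),((M,(Q,K,C)),J));
Scan left-to-right; a leaf is any maximal label run not followed by '(':
  pos 2: leaf 'H' → count = 1
  pos 4: leaf 'P' → count = 2
  pos 9: leaf 'M' → count = 3
  pos 12: leaf 'Q' → count = 4
  pos 14: leaf 'K' → count = 5
  pos 16: leaf 'C' → count = 6
  pos 20: leaf 'J' → count = 7
Total leaves: 7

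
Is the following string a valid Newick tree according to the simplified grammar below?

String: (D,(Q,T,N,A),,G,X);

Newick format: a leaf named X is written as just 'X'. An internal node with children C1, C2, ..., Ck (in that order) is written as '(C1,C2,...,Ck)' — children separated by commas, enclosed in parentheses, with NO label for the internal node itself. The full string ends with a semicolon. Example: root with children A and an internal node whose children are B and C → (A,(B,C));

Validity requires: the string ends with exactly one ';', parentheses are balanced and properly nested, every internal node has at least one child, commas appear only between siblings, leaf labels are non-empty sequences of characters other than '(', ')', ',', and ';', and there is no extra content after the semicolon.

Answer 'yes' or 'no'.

Answer: no

Derivation:
Input: (D,(Q,T,N,A),,G,X);
Paren balance: 2 '(' vs 2 ')' OK
Ends with single ';': True
Full parse: FAILS (empty leaf label at pos 13)
Valid: False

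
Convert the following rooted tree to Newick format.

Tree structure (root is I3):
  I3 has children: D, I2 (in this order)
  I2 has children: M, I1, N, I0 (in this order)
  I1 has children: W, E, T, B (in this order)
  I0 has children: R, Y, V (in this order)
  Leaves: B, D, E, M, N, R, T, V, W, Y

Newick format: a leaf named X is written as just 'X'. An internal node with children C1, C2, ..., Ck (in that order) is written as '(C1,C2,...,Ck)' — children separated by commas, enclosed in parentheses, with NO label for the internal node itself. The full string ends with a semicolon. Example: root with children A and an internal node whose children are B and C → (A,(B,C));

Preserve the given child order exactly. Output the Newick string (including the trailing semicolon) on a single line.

Answer: (D,(M,(W,E,T,B),N,(R,Y,V)));

Derivation:
internal I3 with children ['D', 'I2']
  leaf 'D' → 'D'
  internal I2 with children ['M', 'I1', 'N', 'I0']
    leaf 'M' → 'M'
    internal I1 with children ['W', 'E', 'T', 'B']
      leaf 'W' → 'W'
      leaf 'E' → 'E'
      leaf 'T' → 'T'
      leaf 'B' → 'B'
    → '(W,E,T,B)'
    leaf 'N' → 'N'
    internal I0 with children ['R', 'Y', 'V']
      leaf 'R' → 'R'
      leaf 'Y' → 'Y'
      leaf 'V' → 'V'
    → '(R,Y,V)'
  → '(M,(W,E,T,B),N,(R,Y,V))'
→ '(D,(M,(W,E,T,B),N,(R,Y,V)))'
Final: (D,(M,(W,E,T,B),N,(R,Y,V)));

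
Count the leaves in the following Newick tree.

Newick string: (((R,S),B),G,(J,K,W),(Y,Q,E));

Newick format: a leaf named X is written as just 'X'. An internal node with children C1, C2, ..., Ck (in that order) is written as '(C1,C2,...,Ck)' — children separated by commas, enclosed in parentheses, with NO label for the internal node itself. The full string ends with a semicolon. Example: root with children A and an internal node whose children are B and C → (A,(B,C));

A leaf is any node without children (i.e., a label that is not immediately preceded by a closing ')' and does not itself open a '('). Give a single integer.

Answer: 10

Derivation:
Newick: (((R,S),B),G,(J,K,W),(Y,Q,E));
Scan left-to-right; a leaf is any maximal label run not followed by '(':
  pos 3: leaf 'R' → count = 1
  pos 5: leaf 'S' → count = 2
  pos 8: leaf 'B' → count = 3
  pos 11: leaf 'G' → count = 4
  pos 14: leaf 'J' → count = 5
  pos 16: leaf 'K' → count = 6
  pos 18: leaf 'W' → count = 7
  pos 22: leaf 'Y' → count = 8
  pos 24: leaf 'Q' → count = 9
  pos 26: leaf 'E' → count = 10
Total leaves: 10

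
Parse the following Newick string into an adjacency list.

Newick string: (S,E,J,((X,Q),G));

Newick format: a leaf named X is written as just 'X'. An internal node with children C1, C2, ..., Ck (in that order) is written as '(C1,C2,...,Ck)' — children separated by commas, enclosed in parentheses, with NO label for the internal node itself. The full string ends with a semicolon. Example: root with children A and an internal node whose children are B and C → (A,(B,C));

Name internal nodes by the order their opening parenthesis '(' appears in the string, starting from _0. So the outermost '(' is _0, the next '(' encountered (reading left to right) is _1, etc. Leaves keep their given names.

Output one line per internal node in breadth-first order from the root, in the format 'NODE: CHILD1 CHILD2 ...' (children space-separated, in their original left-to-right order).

Answer: _0: S E J _1
_1: _2 G
_2: X Q

Derivation:
Input: (S,E,J,((X,Q),G));
Scanning left-to-right, naming '(' by encounter order:
  pos 0: '(' -> open internal node _0 (depth 1)
  pos 7: '(' -> open internal node _1 (depth 2)
  pos 8: '(' -> open internal node _2 (depth 3)
  pos 12: ')' -> close internal node _2 (now at depth 2)
  pos 15: ')' -> close internal node _1 (now at depth 1)
  pos 16: ')' -> close internal node _0 (now at depth 0)
Total internal nodes: 3
BFS adjacency from root:
  _0: S E J _1
  _1: _2 G
  _2: X Q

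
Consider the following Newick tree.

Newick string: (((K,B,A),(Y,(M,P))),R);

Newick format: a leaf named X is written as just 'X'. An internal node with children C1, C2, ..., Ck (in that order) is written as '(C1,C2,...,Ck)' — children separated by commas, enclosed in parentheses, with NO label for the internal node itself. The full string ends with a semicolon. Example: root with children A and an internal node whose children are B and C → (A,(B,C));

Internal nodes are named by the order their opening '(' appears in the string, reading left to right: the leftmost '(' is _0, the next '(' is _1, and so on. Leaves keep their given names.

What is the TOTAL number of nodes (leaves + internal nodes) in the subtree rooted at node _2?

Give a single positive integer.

Answer: 4

Derivation:
Newick: (((K,B,A),(Y,(M,P))),R);
Locate _2: it is the '(' at position 2 (the 3rd '(' reading left to right).
Query: subtree rooted at _2
_2: subtree_size = 1 + 3
  K: subtree_size = 1 + 0
  B: subtree_size = 1 + 0
  A: subtree_size = 1 + 0
Total subtree size of _2: 4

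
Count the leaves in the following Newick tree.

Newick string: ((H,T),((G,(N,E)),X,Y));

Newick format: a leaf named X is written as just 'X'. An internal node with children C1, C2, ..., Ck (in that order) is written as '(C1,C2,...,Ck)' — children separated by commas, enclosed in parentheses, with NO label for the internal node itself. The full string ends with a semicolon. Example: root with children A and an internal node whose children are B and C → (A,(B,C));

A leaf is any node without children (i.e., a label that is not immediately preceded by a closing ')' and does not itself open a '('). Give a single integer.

Newick: ((H,T),((G,(N,E)),X,Y));
Scan left-to-right; a leaf is any maximal label run not followed by '(':
  pos 2: leaf 'H' → count = 1
  pos 4: leaf 'T' → count = 2
  pos 9: leaf 'G' → count = 3
  pos 12: leaf 'N' → count = 4
  pos 14: leaf 'E' → count = 5
  pos 18: leaf 'X' → count = 6
  pos 20: leaf 'Y' → count = 7
Total leaves: 7

Answer: 7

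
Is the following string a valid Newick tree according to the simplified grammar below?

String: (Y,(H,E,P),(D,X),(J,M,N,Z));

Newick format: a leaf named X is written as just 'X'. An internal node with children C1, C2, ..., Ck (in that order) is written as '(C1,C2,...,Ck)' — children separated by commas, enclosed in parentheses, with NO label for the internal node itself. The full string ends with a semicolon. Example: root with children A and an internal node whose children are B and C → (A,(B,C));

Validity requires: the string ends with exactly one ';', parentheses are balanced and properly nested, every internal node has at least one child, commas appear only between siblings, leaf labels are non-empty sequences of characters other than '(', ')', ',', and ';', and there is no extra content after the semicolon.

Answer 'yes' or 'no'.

Answer: yes

Derivation:
Input: (Y,(H,E,P),(D,X),(J,M,N,Z));
Paren balance: 4 '(' vs 4 ')' OK
Ends with single ';': True
Full parse: OK
Valid: True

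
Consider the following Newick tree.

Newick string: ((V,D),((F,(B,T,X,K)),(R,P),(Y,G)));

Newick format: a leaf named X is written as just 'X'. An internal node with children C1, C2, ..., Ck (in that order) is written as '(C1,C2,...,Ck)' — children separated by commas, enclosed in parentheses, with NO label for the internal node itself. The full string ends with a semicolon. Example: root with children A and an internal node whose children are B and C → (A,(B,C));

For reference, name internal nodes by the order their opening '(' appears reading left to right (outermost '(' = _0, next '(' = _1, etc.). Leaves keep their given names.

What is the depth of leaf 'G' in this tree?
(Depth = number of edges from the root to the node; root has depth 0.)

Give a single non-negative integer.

Newick: ((V,D),((F,(B,T,X,K)),(R,P),(Y,G)));
Naming internals by '(' encounter order: outermost '(' = _0, next = _1, ...
Query node: G
Path from root: _0 -> _2 -> _6 -> G
Depth of G: 3 (number of edges from root)

Answer: 3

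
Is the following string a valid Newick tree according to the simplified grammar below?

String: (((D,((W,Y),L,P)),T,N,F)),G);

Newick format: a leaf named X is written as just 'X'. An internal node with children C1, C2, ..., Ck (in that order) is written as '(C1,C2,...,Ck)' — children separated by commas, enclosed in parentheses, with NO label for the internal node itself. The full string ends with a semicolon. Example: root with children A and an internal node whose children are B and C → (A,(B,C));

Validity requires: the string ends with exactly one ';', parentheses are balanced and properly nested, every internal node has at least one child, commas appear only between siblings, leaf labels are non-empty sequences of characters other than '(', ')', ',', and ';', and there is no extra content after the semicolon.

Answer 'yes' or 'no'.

Answer: no

Derivation:
Input: (((D,((W,Y),L,P)),T,N,F)),G);
Paren balance: 5 '(' vs 6 ')' MISMATCH
Ends with single ';': True
Full parse: FAILS (extra content after tree at pos 25)
Valid: False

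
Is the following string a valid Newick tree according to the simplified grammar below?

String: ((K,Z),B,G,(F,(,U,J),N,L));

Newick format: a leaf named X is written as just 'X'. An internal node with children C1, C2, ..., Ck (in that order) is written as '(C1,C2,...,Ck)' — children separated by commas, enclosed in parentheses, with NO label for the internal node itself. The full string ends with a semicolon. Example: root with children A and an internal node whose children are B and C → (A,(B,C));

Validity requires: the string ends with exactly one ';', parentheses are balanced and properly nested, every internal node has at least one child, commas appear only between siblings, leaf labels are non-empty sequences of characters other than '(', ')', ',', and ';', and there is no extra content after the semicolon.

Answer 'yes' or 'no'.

Input: ((K,Z),B,G,(F,(,U,J),N,L));
Paren balance: 4 '(' vs 4 ')' OK
Ends with single ';': True
Full parse: FAILS (empty leaf label at pos 15)
Valid: False

Answer: no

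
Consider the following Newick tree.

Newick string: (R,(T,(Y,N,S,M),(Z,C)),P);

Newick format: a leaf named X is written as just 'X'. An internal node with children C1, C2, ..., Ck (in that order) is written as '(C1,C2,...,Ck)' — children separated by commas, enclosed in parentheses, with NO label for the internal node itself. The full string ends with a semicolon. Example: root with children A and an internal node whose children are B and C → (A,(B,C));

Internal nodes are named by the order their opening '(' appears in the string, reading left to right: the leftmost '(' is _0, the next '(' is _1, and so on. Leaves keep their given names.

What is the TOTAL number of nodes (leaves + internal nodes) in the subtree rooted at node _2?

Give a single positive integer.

Newick: (R,(T,(Y,N,S,M),(Z,C)),P);
Locate _2: it is the '(' at position 6 (the 3rd '(' reading left to right).
Query: subtree rooted at _2
_2: subtree_size = 1 + 4
  Y: subtree_size = 1 + 0
  N: subtree_size = 1 + 0
  S: subtree_size = 1 + 0
  M: subtree_size = 1 + 0
Total subtree size of _2: 5

Answer: 5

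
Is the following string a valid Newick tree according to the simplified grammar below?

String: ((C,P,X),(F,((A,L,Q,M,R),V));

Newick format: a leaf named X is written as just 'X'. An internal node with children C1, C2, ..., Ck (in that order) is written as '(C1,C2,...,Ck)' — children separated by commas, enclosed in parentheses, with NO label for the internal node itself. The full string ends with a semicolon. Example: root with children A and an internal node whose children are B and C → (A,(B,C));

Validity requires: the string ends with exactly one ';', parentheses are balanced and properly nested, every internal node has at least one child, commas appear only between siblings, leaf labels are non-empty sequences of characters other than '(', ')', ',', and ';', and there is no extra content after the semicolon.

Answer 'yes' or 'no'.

Answer: no

Derivation:
Input: ((C,P,X),(F,((A,L,Q,M,R),V));
Paren balance: 5 '(' vs 4 ')' MISMATCH
Ends with single ';': True
Full parse: FAILS (expected , or ) at pos 28)
Valid: False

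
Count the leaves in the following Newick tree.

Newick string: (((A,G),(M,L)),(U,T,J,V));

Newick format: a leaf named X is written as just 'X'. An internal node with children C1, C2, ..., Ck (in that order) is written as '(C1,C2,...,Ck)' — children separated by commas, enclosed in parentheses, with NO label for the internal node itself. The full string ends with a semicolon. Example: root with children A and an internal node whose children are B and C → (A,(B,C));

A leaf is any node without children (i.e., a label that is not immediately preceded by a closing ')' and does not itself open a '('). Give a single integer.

Answer: 8

Derivation:
Newick: (((A,G),(M,L)),(U,T,J,V));
Scan left-to-right; a leaf is any maximal label run not followed by '(':
  pos 3: leaf 'A' → count = 1
  pos 5: leaf 'G' → count = 2
  pos 9: leaf 'M' → count = 3
  pos 11: leaf 'L' → count = 4
  pos 16: leaf 'U' → count = 5
  pos 18: leaf 'T' → count = 6
  pos 20: leaf 'J' → count = 7
  pos 22: leaf 'V' → count = 8
Total leaves: 8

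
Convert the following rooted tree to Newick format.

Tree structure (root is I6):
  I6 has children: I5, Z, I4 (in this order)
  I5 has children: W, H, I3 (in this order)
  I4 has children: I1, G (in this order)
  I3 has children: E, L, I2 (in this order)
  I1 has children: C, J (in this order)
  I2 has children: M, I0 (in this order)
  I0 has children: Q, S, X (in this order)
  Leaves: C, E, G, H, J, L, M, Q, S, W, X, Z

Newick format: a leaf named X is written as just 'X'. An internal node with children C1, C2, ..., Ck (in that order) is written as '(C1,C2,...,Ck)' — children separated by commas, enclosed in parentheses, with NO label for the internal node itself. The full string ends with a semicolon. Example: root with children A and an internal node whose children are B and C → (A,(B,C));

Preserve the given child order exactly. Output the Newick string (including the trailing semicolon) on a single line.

Answer: ((W,H,(E,L,(M,(Q,S,X)))),Z,((C,J),G));

Derivation:
internal I6 with children ['I5', 'Z', 'I4']
  internal I5 with children ['W', 'H', 'I3']
    leaf 'W' → 'W'
    leaf 'H' → 'H'
    internal I3 with children ['E', 'L', 'I2']
      leaf 'E' → 'E'
      leaf 'L' → 'L'
      internal I2 with children ['M', 'I0']
        leaf 'M' → 'M'
        internal I0 with children ['Q', 'S', 'X']
          leaf 'Q' → 'Q'
          leaf 'S' → 'S'
          leaf 'X' → 'X'
        → '(Q,S,X)'
      → '(M,(Q,S,X))'
    → '(E,L,(M,(Q,S,X)))'
  → '(W,H,(E,L,(M,(Q,S,X))))'
  leaf 'Z' → 'Z'
  internal I4 with children ['I1', 'G']
    internal I1 with children ['C', 'J']
      leaf 'C' → 'C'
      leaf 'J' → 'J'
    → '(C,J)'
    leaf 'G' → 'G'
  → '((C,J),G)'
→ '((W,H,(E,L,(M,(Q,S,X)))),Z,((C,J),G))'
Final: ((W,H,(E,L,(M,(Q,S,X)))),Z,((C,J),G));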